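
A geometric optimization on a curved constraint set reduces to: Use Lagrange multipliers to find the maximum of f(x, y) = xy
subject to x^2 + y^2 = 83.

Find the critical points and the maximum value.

Lagrange conditions: y = 2*lambda*x and x = 2*lambda*y
If x = 0 then y = 0, violating the constraint, so x, y != 0.
Dividing: y/x = x/y => x^2 = y^2 => y = x or y = -x
Constraint: 2x^2 = 83 => x^2 = 83/2 => x = +/-sqrt(83/2)
Critical points: (sqrt(83/2), sqrt(83/2)), (-sqrt(83/2), -sqrt(83/2)), (sqrt(83/2), -sqrt(83/2)), (-sqrt(83/2), sqrt(83/2))
  y = x:  xy = x^2 = 83/2  at (sqrt(83/2), sqrt(83/2)) and (-sqrt(83/2), -sqrt(83/2))
  y = -x: xy = -x^2 = -83/2 at (sqrt(83/2), -sqrt(83/2)) and (-sqrt(83/2), sqrt(83/2))
Maximum xy = 83/2 at (sqrt(83/2), sqrt(83/2)) and (-sqrt(83/2), -sqrt(83/2))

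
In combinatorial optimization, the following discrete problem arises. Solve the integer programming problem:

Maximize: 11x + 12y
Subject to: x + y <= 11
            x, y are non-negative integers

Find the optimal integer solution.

Objective: 11x + 12y, constraint: x + y <= 11
Coefficient of y is 12 > coefficient of x is 11, so allocate the entire budget to y.
Optimal: x = 0, y = 11, value = 132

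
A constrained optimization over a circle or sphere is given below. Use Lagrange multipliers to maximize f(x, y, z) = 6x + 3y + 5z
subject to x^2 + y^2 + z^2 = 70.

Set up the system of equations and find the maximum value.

Lagrange conditions: 6 = 2*lambda*x, 3 = 2*lambda*y, 5 = 2*lambda*z
So x:6 = y:3 = z:5, i.e. x = 6t, y = 3t, z = 5t
Constraint: t^2*(6^2 + 3^2 + 5^2) = 70
  t^2 * 70 = 70  =>  t = sqrt(1)
Maximum = 6*6t + 3*3t + 5*5t = 70*sqrt(1) = 70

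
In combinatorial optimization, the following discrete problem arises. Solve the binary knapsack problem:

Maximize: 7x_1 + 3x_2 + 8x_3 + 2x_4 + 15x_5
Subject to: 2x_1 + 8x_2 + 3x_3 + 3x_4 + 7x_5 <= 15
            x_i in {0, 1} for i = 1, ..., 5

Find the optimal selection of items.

Items: item 1 (v=7, w=2), item 2 (v=3, w=8), item 3 (v=8, w=3), item 4 (v=2, w=3), item 5 (v=15, w=7)
Capacity: 15
Checking all 32 subsets (w = total weight, v = total value):
  {}: w = 0, v = 0
  {1}: w = 2, v = 7
  {2}: w = 8, v = 3
  {3}: w = 3, v = 8
  {4}: w = 3, v = 2
  {5}: w = 7, v = 15
  {1, 2}: w = 10, v = 10
  {1, 3}: w = 5, v = 15
  {1, 4}: w = 5, v = 9
  {1, 5}: w = 9, v = 22
  {2, 3}: w = 11, v = 11
  {2, 4}: w = 11, v = 5
  {2, 5}: w = 15, v = 18
  {3, 4}: w = 6, v = 10
  {3, 5}: w = 10, v = 23
  {4, 5}: w = 10, v = 17
  {1, 2, 3}: w = 13, v = 18
  {1, 2, 4}: w = 13, v = 12
  {1, 2, 5}: w = 17 > 15, infeasible
  {1, 3, 4}: w = 8, v = 17
  {1, 3, 5}: w = 12, v = 30
  {1, 4, 5}: w = 12, v = 24
  {2, 3, 4}: w = 14, v = 13
  {2, 3, 5}: w = 18 > 15, infeasible
  {2, 4, 5}: w = 18 > 15, infeasible
  {3, 4, 5}: w = 13, v = 25
  {1, 2, 3, 4}: w = 16 > 15, infeasible
  {1, 2, 3, 5}: w = 20 > 15, infeasible
  {1, 2, 4, 5}: w = 20 > 15, infeasible
  {1, 3, 4, 5}: w = 15, v = 32
  {2, 3, 4, 5}: w = 21 > 15, infeasible
  {1, 2, 3, 4, 5}: w = 23 > 15, infeasible
Best feasible subset: items [1, 3, 4, 5]
Total weight: 15 <= 15, total value: 32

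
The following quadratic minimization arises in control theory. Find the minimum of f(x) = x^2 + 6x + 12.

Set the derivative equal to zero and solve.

f(x) = x^2 + 6x + 12
f'(x) = 2x + (6) = 0
x = -6/2 = -3
f(-3) = 3
Since f''(x) = 2 > 0, this is a minimum.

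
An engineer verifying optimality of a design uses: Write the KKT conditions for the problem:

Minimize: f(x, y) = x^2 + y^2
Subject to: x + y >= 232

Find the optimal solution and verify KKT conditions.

KKT conditions for min x^2 + y^2 s.t. x + y >= 232:
Stationarity: 2x = mu, 2y = mu
So x = y = mu/2.
Complementary slackness: mu*(x + y - 232) = 0
Primal feasibility: x + y >= 232; dual feasibility: mu >= 0
If mu = 0 then x = y = 0, but 0 + 0 < 232 is infeasible, so the constraint is active.
Constraint active: x + y = 2*(mu/2) = 232 => mu = 232
x = y = 116, f = 26912
Verify: stationarity 2*116 = 232 = mu; primal 116 + 116 = 232 >= 232; dual mu = 232 >= 0; complementary slackness 232*(232 - 232) = 0. All KKT conditions hold.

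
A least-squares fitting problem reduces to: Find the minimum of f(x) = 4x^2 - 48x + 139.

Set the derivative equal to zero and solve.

f(x) = 4x^2 - 48x + 139
f'(x) = 8x + (-48) = 0
x = 48/8 = 6
f(6) = -5
Since f''(x) = 8 > 0, this is a minimum.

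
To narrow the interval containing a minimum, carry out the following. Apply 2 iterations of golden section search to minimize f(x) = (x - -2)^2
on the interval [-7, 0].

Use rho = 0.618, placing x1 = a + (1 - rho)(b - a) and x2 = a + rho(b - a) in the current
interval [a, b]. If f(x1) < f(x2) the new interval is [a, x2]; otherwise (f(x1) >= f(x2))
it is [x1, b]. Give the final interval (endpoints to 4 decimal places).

Golden section search for min of f(x) = (x - -2)^2 on [-7, 0].
Each step: x1 = a + (1 - rho)(b - a), x2 = a + rho(b - a); if f(x1) < f(x2) keep [a, x2], otherwise keep [x1, b].
Step 1: [-7.0000, 0.0000], x1=-4.3260 (f=5.4103), x2=-2.6740 (f=0.4543); f(x1) > f(x2) => keep [-4.3260, 0.0000]
Step 2: [-4.3260, 0.0000], x1=-2.6735 (f=0.4536), x2=-1.6525 (f=0.1207); f(x1) > f(x2) => keep [-2.6735, 0.0000]
Final interval: [-2.6735, 0.0000]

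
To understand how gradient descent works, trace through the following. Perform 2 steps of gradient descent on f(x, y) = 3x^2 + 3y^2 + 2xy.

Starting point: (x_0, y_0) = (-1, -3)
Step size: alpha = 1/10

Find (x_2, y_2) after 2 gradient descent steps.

f(x,y) = 3x^2 + 3y^2 + 2xy
grad_x = 6x + 2y, grad_y = 6y + 2x
Step 1: grad = (-12, -20), (1/5, -1)
Step 2: grad = (-4/5, -28/5), (7/25, -11/25)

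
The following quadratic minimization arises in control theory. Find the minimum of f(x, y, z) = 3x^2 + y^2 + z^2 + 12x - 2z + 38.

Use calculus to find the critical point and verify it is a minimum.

f(x,y,z) = 3x^2 + y^2 + z^2 + 12x - 2z + 38
df/dx = 6x + (12) = 0 => x = -2
df/dy = 2y + (0) = 0 => y = 0
df/dz = 2z + (-2) = 0 => z = 1
f(-2,0,1) = 3*(-2)^2 + 1*(0)^2 + 1*(1)^2 + 12*(-2) + -2*(1) + 38 = 25
Hessian is diagonal with entries 6, 2, 2 > 0, confirmed minimum.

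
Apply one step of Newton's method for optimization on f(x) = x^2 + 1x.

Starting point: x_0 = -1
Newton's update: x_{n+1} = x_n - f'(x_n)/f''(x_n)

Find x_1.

f(x) = x^2 + 1x
f'(x) = 2x + (1), f''(x) = 2
Newton step: x_1 = x_0 - f'(x_0)/f''(x_0)
f'(-1) = -1
x_1 = -1 - -1/2 = -1/2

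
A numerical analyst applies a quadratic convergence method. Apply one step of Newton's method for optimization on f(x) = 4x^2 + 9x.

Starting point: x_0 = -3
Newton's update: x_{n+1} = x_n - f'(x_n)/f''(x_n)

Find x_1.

f(x) = 4x^2 + 9x
f'(x) = 8x + (9), f''(x) = 8
Newton step: x_1 = x_0 - f'(x_0)/f''(x_0)
f'(-3) = -15
x_1 = -3 - -15/8 = -9/8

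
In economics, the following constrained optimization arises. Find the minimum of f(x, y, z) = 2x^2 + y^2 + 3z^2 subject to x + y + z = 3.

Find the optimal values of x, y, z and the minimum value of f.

Using Lagrange multipliers on f = 2x^2 + y^2 + 3z^2 with constraint x + y + z = 3:
Conditions: 2*2*x = lambda, 2*1*y = lambda, 2*3*z = lambda
So x = lambda/4, y = lambda/2, z = lambda/6
Substituting into constraint: lambda * (11/12) = 3
lambda = 36/11
x = 9/11, y = 18/11, z = 6/11
Minimum value = 54/11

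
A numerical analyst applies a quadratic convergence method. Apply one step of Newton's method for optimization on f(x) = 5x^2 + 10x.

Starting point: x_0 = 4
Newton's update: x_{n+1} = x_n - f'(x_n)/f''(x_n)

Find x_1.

f(x) = 5x^2 + 10x
f'(x) = 10x + (10), f''(x) = 10
Newton step: x_1 = x_0 - f'(x_0)/f''(x_0)
f'(4) = 50
x_1 = 4 - 50/10 = -1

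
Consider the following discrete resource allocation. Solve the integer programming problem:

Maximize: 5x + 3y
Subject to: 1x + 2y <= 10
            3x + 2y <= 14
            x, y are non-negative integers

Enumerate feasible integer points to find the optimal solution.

Constraint 1: 1x + 2y <= 10
Constraint 2: 3x + 2y <= 14
Feasible x range (need y >= 0): 0 <= x <= min(10/1, 14/3) => x in {0, ..., 4}.
Enumerate feasible integer points row by row (the coefficient of y is 3 > 0, so for each x the largest feasible y gives the best value):
  x = 0: y <= min((10 - 1*0)/2, (14 - 3*0)/2) => y in {0, ..., 5}; best 5*0 + 3*5 = 15
  x = 1: y <= min((10 - 1*1)/2, (14 - 3*1)/2) => y in {0, ..., 4}; best 5*1 + 3*4 = 17
  x = 2: y <= min((10 - 1*2)/2, (14 - 3*2)/2) => y in {0, ..., 4}; best 5*2 + 3*4 = 22
  x = 3: y <= min((10 - 1*3)/2, (14 - 3*3)/2) => y in {0, ..., 2}; best 5*3 + 3*2 = 21
  x = 4: y <= min((10 - 1*4)/2, (14 - 3*4)/2) => y in {0, ..., 1}; best 5*4 + 3*1 = 23
The maximum 5x + 3y = 23 is achieved at x = 4, y = 1.
Check: 1*4 + 2*1 = 6 <= 10 and 3*4 + 2*1 = 14 <= 14.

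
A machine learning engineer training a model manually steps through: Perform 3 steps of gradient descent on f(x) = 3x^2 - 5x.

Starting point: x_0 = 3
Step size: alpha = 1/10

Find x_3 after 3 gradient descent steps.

f(x) = 3x^2 - 5x, f'(x) = 6x + (-5)
Step 1: f'(3) = 13, x_1 = 3 - 1/10 * 13 = 17/10
Step 2: f'(17/10) = 26/5, x_2 = 17/10 - 1/10 * 26/5 = 59/50
Step 3: f'(59/50) = 52/25, x_3 = 59/50 - 1/10 * 52/25 = 243/250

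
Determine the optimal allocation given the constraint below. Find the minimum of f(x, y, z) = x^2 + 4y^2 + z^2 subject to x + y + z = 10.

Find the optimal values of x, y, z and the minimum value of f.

Using Lagrange multipliers on f = x^2 + 4y^2 + z^2 with constraint x + y + z = 10:
Conditions: 2*1*x = lambda, 2*4*y = lambda, 2*1*z = lambda
So x = lambda/2, y = lambda/8, z = lambda/2
Substituting into constraint: lambda * (9/8) = 10
lambda = 80/9
x = 40/9, y = 10/9, z = 40/9
Minimum value = 400/9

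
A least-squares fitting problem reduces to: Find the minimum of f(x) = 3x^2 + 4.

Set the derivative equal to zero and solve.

f(x) = 3x^2 + 4
f'(x) = 6x + (0) = 0
x = 0/6 = 0
f(0) = 4
Since f''(x) = 6 > 0, this is a minimum.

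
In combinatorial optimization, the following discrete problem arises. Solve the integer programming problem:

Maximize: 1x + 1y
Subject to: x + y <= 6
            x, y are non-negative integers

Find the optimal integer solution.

Objective: 1x + 1y, constraint: x + y <= 6
Coefficient of x is 1 >= coefficient of y is 1, so allocate the entire budget to x.
Optimal: x = 6, y = 0, value = 6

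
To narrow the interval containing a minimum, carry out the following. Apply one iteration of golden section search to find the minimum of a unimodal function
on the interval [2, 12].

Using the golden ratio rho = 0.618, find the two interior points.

Golden section search on [2, 12].
Golden ratio rho = 0.618 (approx).
Interior points:
  x_1 = 2 + (1-0.618)*10 = 5.8200
  x_2 = 2 + 0.618*10 = 8.1800
Compare f(x_1) and f(x_2) to determine which subinterval to keep.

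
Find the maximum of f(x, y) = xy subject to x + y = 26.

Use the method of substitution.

Substitute y = 26 - x into f(x,y) = xy:
g(x) = x(26 - x) = 26x - x^2
g'(x) = 26 - 2x = 0  =>  x = 13
y = 26 - 13 = 13
Maximum value = 13 * 13 = 169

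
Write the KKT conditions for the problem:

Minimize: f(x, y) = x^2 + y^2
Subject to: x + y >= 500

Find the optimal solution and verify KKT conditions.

KKT conditions for min x^2 + y^2 s.t. x + y >= 500:
Stationarity: 2x = mu, 2y = mu
So x = y = mu/2.
Complementary slackness: mu*(x + y - 500) = 0
Primal feasibility: x + y >= 500; dual feasibility: mu >= 0
If mu = 0 then x = y = 0, but 0 + 0 < 500 is infeasible, so the constraint is active.
Constraint active: x + y = 2*(mu/2) = 500 => mu = 500
x = y = 250, f = 125000
Verify: stationarity 2*250 = 500 = mu; primal 250 + 250 = 500 >= 500; dual mu = 500 >= 0; complementary slackness 500*(500 - 500) = 0. All KKT conditions hold.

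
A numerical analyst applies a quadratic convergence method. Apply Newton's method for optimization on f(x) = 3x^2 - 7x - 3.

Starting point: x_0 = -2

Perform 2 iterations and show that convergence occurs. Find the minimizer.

f(x) = 3x^2 - 7x - 3, f'(x) = 6x + (-7), f''(x) = 6
Step 1: f'(-2) = -19, x_1 = -2 - -19/6 = 7/6
Step 2: f'(7/6) = 0, x_2 = 7/6 (converged)
Newton's method converges in 1 step for quadratics.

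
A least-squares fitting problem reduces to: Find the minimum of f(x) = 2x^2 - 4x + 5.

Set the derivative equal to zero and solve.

f(x) = 2x^2 - 4x + 5
f'(x) = 4x + (-4) = 0
x = 4/4 = 1
f(1) = 3
Since f''(x) = 4 > 0, this is a minimum.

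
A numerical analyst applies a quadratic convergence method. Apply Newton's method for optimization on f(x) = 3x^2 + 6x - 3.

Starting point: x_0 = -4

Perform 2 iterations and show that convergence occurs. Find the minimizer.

f(x) = 3x^2 + 6x - 3, f'(x) = 6x + (6), f''(x) = 6
Step 1: f'(-4) = -18, x_1 = -4 - -18/6 = -1
Step 2: f'(-1) = 0, x_2 = -1 (converged)
Newton's method converges in 1 step for quadratics.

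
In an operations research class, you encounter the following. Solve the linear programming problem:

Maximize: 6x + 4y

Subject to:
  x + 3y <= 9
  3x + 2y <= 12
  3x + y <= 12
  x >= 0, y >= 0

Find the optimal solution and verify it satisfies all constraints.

Feasible vertices: (0, 0), (0, 3), (18/7, 15/7), (4, 0)
Objective 6x + 4y at each vertex:
  (0, 0): 0
  (0, 3): 12
  (18/7, 15/7): 24
  (4, 0): 24
Maximum is 24 at (18/7, 15/7).
Verify constraints at (x, y) = (18/7, 15/7):
  1*(18/7) + 3*(15/7) = 9 <= 9 (active)
  3*(18/7) + 2*(15/7) = 12 <= 12 (active)
  3*(18/7) + 1*(15/7) = 69/7 <= 12
  x = 18/7 >= 0, y = 15/7 >= 0. All constraints satisfied.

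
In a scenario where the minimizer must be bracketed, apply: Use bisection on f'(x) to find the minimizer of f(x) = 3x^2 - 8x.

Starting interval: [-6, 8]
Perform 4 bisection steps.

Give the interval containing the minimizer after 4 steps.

Finding critical point of f(x) = 3x^2 - 8x using bisection on f'(x) = 6x + -8.
f'(x) = 0 when x = 4/3.
Starting interval: [-6, 8]
Step 1: mid = 1, f'(mid) = -2, new interval = [1, 8]
Step 2: mid = 9/2, f'(mid) = 19, new interval = [1, 9/2]
Step 3: mid = 11/4, f'(mid) = 17/2, new interval = [1, 11/4]
Step 4: mid = 15/8, f'(mid) = 13/4, new interval = [1, 15/8]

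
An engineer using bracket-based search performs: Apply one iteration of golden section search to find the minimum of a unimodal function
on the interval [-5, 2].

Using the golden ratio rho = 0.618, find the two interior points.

Golden section search on [-5, 2].
Golden ratio rho = 0.618 (approx).
Interior points:
  x_1 = -5 + (1-0.618)*7 = -2.3260
  x_2 = -5 + 0.618*7 = -0.6740
Compare f(x_1) and f(x_2) to determine which subinterval to keep.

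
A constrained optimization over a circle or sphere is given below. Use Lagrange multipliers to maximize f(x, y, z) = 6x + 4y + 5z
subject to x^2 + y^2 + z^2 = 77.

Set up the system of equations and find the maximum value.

Lagrange conditions: 6 = 2*lambda*x, 4 = 2*lambda*y, 5 = 2*lambda*z
So x:6 = y:4 = z:5, i.e. x = 6t, y = 4t, z = 5t
Constraint: t^2*(6^2 + 4^2 + 5^2) = 77
  t^2 * 77 = 77  =>  t = sqrt(1)
Maximum = 6*6t + 4*4t + 5*5t = 77*sqrt(1) = 77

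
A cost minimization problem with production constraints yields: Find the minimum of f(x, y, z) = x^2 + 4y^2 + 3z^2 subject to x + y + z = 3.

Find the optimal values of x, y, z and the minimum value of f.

Using Lagrange multipliers on f = x^2 + 4y^2 + 3z^2 with constraint x + y + z = 3:
Conditions: 2*1*x = lambda, 2*4*y = lambda, 2*3*z = lambda
So x = lambda/2, y = lambda/8, z = lambda/6
Substituting into constraint: lambda * (19/24) = 3
lambda = 72/19
x = 36/19, y = 9/19, z = 12/19
Minimum value = 108/19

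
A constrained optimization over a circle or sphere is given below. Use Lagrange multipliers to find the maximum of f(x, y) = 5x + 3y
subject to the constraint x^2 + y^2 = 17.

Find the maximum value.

Set up Lagrange conditions: grad f = lambda * grad g
  5 = 2*lambda*x
  3 = 2*lambda*y
From these: x/y = 5/3, so x = 5t, y = 3t for some t.
Substitute into constraint: (5t)^2 + (3t)^2 = 17
  t^2 * 34 = 17
  t = sqrt(17/34)
Maximum = 5*x + 3*y = (5^2 + 3^2)*t = 34 * sqrt(17/34) = sqrt(578)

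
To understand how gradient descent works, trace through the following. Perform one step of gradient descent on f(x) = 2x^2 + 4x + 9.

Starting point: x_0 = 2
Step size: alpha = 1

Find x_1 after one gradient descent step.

f(x) = 2x^2 + 4x + 9
f'(x) = 4x + 4
f'(2) = 4*2 + (4) = 12
x_1 = x_0 - alpha * f'(x_0) = 2 - 1 * 12 = -10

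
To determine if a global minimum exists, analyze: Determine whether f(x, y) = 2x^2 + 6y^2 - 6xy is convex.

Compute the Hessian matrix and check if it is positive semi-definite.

f(x,y) = 2x^2 + 6y^2 - 6xy
Hessian H = [[4, -6], [-6, 12]]
trace(H) = 16, det(H) = 12
Eigenvalues: (16 +/- sqrt(208)) / 2 = 15.21, 0.7889
Since both eigenvalues > 0, f is convex.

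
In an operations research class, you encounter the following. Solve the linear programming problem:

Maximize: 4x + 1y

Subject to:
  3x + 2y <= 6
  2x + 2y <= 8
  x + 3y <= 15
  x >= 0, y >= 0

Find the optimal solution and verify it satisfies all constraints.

Feasible vertices: (0, 0), (0, 3), (2, 0)
Objective 4x + 1y at each vertex:
  (0, 0): 0
  (0, 3): 3
  (2, 0): 8
Maximum is 8 at (2, 0).
Verify constraints at (x, y) = (2, 0):
  3*2 + 2*0 = 6 <= 6 (active)
  2*2 + 2*0 = 4 <= 8
  1*2 + 3*0 = 2 <= 15
  x = 2 >= 0, y = 0 >= 0. All constraints satisfied.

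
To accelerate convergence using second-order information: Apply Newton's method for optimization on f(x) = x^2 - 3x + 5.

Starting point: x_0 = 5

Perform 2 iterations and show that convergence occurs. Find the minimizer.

f(x) = x^2 - 3x + 5, f'(x) = 2x + (-3), f''(x) = 2
Step 1: f'(5) = 7, x_1 = 5 - 7/2 = 3/2
Step 2: f'(3/2) = 0, x_2 = 3/2 (converged)
Newton's method converges in 1 step for quadratics.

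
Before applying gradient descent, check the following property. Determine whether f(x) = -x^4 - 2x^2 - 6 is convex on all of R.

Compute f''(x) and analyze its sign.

f(x) = -x^4 - 2x^2 - 6
f'(x) = -4x^3 + -4x
f''(x) = -12x^2 + -4
f''(x) = -12x^2 + -4 <= -4 < 0 for all x
Therefore, f is concave on R.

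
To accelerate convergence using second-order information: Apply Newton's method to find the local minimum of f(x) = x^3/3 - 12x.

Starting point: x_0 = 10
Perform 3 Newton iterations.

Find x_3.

f(x) = x^3/3 - 12x
f'(x) = x^2 - 12, f''(x) = 2x
Newton update: x_{n+1} = x_n - (x_n^2 - 12)/(2*x_n)
Step 1: x_0 = 10, f'=88, f''=20, x_1 = 28/5
Step 2: x_1 = 28/5, f'=484/25, f''=56/5, x_2 = 271/70
Step 3: x_2 = 271/70, f'=14641/4900, f''=271/35, x_3 = 132241/37940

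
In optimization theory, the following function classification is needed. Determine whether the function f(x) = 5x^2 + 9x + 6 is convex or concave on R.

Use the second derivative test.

f(x) = 5x^2 + 9x + 6
f'(x) = 10x + 9
f''(x) = 10
Since f''(x) = 10 > 0 for all x, f is convex on R.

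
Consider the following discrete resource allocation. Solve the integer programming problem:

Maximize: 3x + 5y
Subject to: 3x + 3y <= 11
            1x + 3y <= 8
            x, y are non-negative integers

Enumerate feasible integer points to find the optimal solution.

Constraint 1: 3x + 3y <= 11
Constraint 2: 1x + 3y <= 8
Feasible x range (need y >= 0): 0 <= x <= min(11/3, 8/1) => x in {0, ..., 3}.
Enumerate feasible integer points row by row (the coefficient of y is 5 > 0, so for each x the largest feasible y gives the best value):
  x = 0: y <= min((11 - 3*0)/3, (8 - 1*0)/3) => y in {0, ..., 2}; best 3*0 + 5*2 = 10
  x = 1: y <= min((11 - 3*1)/3, (8 - 1*1)/3) => y in {0, ..., 2}; best 3*1 + 5*2 = 13
  x = 2: y <= min((11 - 3*2)/3, (8 - 1*2)/3) => y in {0, ..., 1}; best 3*2 + 5*1 = 11
  x = 3: y <= min((11 - 3*3)/3, (8 - 1*3)/3) => y in {0}; best 3*3 + 5*0 = 9
The maximum 3x + 5y = 13 is achieved at x = 1, y = 2.
Check: 3*1 + 3*2 = 9 <= 11 and 1*1 + 3*2 = 7 <= 8.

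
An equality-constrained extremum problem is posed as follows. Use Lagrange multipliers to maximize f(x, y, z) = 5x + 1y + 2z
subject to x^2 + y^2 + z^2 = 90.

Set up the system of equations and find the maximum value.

Lagrange conditions: 5 = 2*lambda*x, 1 = 2*lambda*y, 2 = 2*lambda*z
So x:5 = y:1 = z:2, i.e. x = 5t, y = 1t, z = 2t
Constraint: t^2*(5^2 + 1^2 + 2^2) = 90
  t^2 * 30 = 90  =>  t = sqrt(3)
Maximum = 5*5t + 1*1t + 2*2t = 30*sqrt(3) = sqrt(2700)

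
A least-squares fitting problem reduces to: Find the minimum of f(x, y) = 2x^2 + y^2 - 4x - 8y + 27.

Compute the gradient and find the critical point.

f(x,y) = 2x^2 + y^2 - 4x - 8y + 27
df/dx = 4x + (-4) = 0  =>  x = 1
df/dy = 2y + (-8) = 0  =>  y = 4
f(1, 4) = 2*(1)^2 + 1*(4)^2 + -4*(1) + -8*(4) + 27 = 9
Hessian is diagonal with entries 4, 2 > 0, so this is a minimum.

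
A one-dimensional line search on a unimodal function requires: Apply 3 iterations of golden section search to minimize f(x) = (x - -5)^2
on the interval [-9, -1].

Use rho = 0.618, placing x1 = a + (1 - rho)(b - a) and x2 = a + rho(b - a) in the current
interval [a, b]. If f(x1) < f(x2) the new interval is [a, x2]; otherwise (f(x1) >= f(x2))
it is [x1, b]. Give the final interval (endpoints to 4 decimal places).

Golden section search for min of f(x) = (x - -5)^2 on [-9, -1].
Each step: x1 = a + (1 - rho)(b - a), x2 = a + rho(b - a); if f(x1) < f(x2) keep [a, x2], otherwise keep [x1, b].
Step 1: [-9.0000, -1.0000], x1=-5.9440 (f=0.8911), x2=-4.0560 (f=0.8911); f(x1) = f(x2) (tie, not '<') => keep [-5.9440, -1.0000]
Step 2: [-5.9440, -1.0000], x1=-4.0554 (f=0.8923), x2=-2.8886 (f=4.4580); f(x1) < f(x2) => keep [-5.9440, -2.8886]
Step 3: [-5.9440, -2.8886], x1=-4.7768 (f=0.0498), x2=-4.0558 (f=0.8916); f(x1) < f(x2) => keep [-5.9440, -4.0558]
Final interval: [-5.9440, -4.0558]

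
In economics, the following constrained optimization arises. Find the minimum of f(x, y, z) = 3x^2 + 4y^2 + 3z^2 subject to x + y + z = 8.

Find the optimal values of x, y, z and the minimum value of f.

Using Lagrange multipliers on f = 3x^2 + 4y^2 + 3z^2 with constraint x + y + z = 8:
Conditions: 2*3*x = lambda, 2*4*y = lambda, 2*3*z = lambda
So x = lambda/6, y = lambda/8, z = lambda/6
Substituting into constraint: lambda * (11/24) = 8
lambda = 192/11
x = 32/11, y = 24/11, z = 32/11
Minimum value = 768/11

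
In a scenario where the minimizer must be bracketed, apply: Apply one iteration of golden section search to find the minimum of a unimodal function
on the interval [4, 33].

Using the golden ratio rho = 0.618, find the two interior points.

Golden section search on [4, 33].
Golden ratio rho = 0.618 (approx).
Interior points:
  x_1 = 4 + (1-0.618)*29 = 15.0780
  x_2 = 4 + 0.618*29 = 21.9220
Compare f(x_1) and f(x_2) to determine which subinterval to keep.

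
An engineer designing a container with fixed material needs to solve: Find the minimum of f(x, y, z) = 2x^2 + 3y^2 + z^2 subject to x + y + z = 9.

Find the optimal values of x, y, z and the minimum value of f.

Using Lagrange multipliers on f = 2x^2 + 3y^2 + z^2 with constraint x + y + z = 9:
Conditions: 2*2*x = lambda, 2*3*y = lambda, 2*1*z = lambda
So x = lambda/4, y = lambda/6, z = lambda/2
Substituting into constraint: lambda * (11/12) = 9
lambda = 108/11
x = 27/11, y = 18/11, z = 54/11
Minimum value = 486/11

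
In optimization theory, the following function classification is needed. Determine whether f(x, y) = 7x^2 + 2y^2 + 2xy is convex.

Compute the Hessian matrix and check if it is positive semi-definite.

f(x,y) = 7x^2 + 2y^2 + 2xy
Hessian H = [[14, 2], [2, 4]]
trace(H) = 18, det(H) = 52
Eigenvalues: (18 +/- sqrt(116)) / 2 = 14.39, 3.615
Since both eigenvalues > 0, f is convex.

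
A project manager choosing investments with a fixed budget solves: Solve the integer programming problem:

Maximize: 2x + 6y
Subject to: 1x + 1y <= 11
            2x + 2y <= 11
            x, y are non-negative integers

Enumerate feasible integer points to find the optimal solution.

Constraint 1: 1x + 1y <= 11
Constraint 2: 2x + 2y <= 11
Feasible x range (need y >= 0): 0 <= x <= min(11/1, 11/2) => x in {0, ..., 5}.
Enumerate feasible integer points row by row (the coefficient of y is 6 > 0, so for each x the largest feasible y gives the best value):
  x = 0: y <= min((11 - 1*0)/1, (11 - 2*0)/2) => y in {0, ..., 5}; best 2*0 + 6*5 = 30
  x = 1: y <= min((11 - 1*1)/1, (11 - 2*1)/2) => y in {0, ..., 4}; best 2*1 + 6*4 = 26
  x = 2: y <= min((11 - 1*2)/1, (11 - 2*2)/2) => y in {0, ..., 3}; best 2*2 + 6*3 = 22
  x = 3: y <= min((11 - 1*3)/1, (11 - 2*3)/2) => y in {0, ..., 2}; best 2*3 + 6*2 = 18
  x = 4: y <= min((11 - 1*4)/1, (11 - 2*4)/2) => y in {0, ..., 1}; best 2*4 + 6*1 = 14
  x = 5: y <= min((11 - 1*5)/1, (11 - 2*5)/2) => y in {0}; best 2*5 + 6*0 = 10
The maximum 2x + 6y = 30 is achieved at x = 0, y = 5.
Check: 1*0 + 1*5 = 5 <= 11 and 2*0 + 2*5 = 10 <= 11.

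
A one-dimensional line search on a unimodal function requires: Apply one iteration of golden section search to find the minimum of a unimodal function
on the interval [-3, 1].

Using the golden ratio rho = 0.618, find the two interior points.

Golden section search on [-3, 1].
Golden ratio rho = 0.618 (approx).
Interior points:
  x_1 = -3 + (1-0.618)*4 = -1.4720
  x_2 = -3 + 0.618*4 = -0.5280
Compare f(x_1) and f(x_2) to determine which subinterval to keep.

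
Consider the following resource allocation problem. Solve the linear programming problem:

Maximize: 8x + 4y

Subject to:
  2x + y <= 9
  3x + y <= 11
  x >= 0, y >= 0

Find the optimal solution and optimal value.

Feasible vertices: (0, 0), (0, 9), (2, 5), (11/3, 0)
Objective 8x + 4y at each:
  (0, 0): 0
  (0, 9): 36
  (2, 5): 36
  (11/3, 0): 88/3
Maximum is 36 at (0, 9).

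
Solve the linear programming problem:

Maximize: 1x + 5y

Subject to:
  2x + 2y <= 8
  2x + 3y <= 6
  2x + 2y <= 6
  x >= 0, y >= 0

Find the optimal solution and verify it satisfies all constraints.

Feasible vertices: (0, 0), (0, 2), (3, 0)
Objective 1x + 5y at each vertex:
  (0, 0): 0
  (0, 2): 10
  (3, 0): 3
Maximum is 10 at (0, 2).
Verify constraints at (x, y) = (0, 2):
  2*0 + 2*2 = 4 <= 8
  2*0 + 3*2 = 6 <= 6 (active)
  2*0 + 2*2 = 4 <= 6
  x = 0 >= 0, y = 2 >= 0. All constraints satisfied.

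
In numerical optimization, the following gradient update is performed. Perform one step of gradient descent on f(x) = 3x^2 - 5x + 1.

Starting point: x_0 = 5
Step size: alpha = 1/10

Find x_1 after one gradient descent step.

f(x) = 3x^2 - 5x + 1
f'(x) = 6x - 5
f'(5) = 6*5 + (-5) = 25
x_1 = x_0 - alpha * f'(x_0) = 5 - 1/10 * 25 = 5/2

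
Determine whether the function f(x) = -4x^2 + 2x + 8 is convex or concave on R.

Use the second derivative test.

f(x) = -4x^2 + 2x + 8
f'(x) = -8x + 2
f''(x) = -8
Since f''(x) = -8 < 0 for all x, f is concave on R.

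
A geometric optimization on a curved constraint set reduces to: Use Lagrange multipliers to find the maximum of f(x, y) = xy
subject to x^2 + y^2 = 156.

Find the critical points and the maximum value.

Lagrange conditions: y = 2*lambda*x and x = 2*lambda*y
If x = 0 then y = 0, violating the constraint, so x, y != 0.
Dividing: y/x = x/y => x^2 = y^2 => y = x or y = -x
Constraint: 2x^2 = 156 => x^2 = 78 => x = +/-sqrt(78)
Critical points: (sqrt(78), sqrt(78)), (-sqrt(78), -sqrt(78)), (sqrt(78), -sqrt(78)), (-sqrt(78), sqrt(78))
  y = x:  xy = x^2 = 78  at (sqrt(78), sqrt(78)) and (-sqrt(78), -sqrt(78))
  y = -x: xy = -x^2 = -78 at (sqrt(78), -sqrt(78)) and (-sqrt(78), sqrt(78))
Maximum xy = 78 at (sqrt(78), sqrt(78)) and (-sqrt(78), -sqrt(78))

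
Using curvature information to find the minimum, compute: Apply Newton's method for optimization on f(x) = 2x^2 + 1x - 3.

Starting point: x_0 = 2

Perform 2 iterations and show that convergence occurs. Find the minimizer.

f(x) = 2x^2 + 1x - 3, f'(x) = 4x + (1), f''(x) = 4
Step 1: f'(2) = 9, x_1 = 2 - 9/4 = -1/4
Step 2: f'(-1/4) = 0, x_2 = -1/4 (converged)
Newton's method converges in 1 step for quadratics.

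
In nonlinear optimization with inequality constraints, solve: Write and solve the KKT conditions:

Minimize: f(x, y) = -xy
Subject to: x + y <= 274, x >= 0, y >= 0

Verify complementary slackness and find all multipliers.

Problem: min -xy s.t. x + y <= 274 (multiplier lambda), x >= 0 (mu_x), y >= 0 (mu_y)
KKT stationarity: -y + lambda - mu_x = 0, -x + lambda - mu_y = 0, with lambda, mu_x, mu_y >= 0
Complementary slackness: lambda*(x + y - 274) = 0, mu_x*x = 0, mu_y*y = 0
If lambda = 0: y = -mu_x <= 0 and x = -mu_y <= 0 force x = y = 0 with f = 0; but x = y = 137 is feasible with f = -18769 < 0, so this is not the minimum. Hence lambda > 0 and x + y = 274.
Try x > 0, y > 0 (so mu_x = mu_y = 0): y = lambda, x = lambda => x = y = lambda
x + y = 274 => 2*lambda = 274 => lambda = 137
x* = y* = 137 > 0, consistent with mu_x = mu_y = 0.
(Any feasible point with x = 0 or y = 0 has f = 0 > -18769, so the minimum is not on those boundaries.)
min(-xy) = -18769 (i.e. max xy = 18769)
Multipliers: lambda = 137, mu_x = 0, mu_y = 0
Complementary slackness: lambda*(x + y - 274) = 137*(137 + 137 - 274) = 0, mu_x*x = 0*137 = 0, mu_y*y = 0*137 = 0. Satisfied.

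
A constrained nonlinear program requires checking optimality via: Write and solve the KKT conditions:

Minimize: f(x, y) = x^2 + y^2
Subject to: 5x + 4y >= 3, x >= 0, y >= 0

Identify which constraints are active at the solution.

KKT conditions for min x^2 + y^2 s.t. 5x + 4y >= 3, x >= 0, y >= 0:
Stationarity: 2x = mu*5 + mu_x, 2y = mu*4 + mu_y, with mu, mu_x, mu_y >= 0
Complementary slackness: mu*(5x + 4y - 3) = 0, mu_x*x = 0, mu_y*y = 0
(0, 0) is infeasible (5*0 + 4*0 < 3), so if mu = 0 stationarity would force x = mu_x/2 >= 0, y = mu_y/2 >= 0 with mu_x*x = mu_y*y = 0, i.e. x = y = 0: contradiction. Hence mu > 0 and 5x + 4y = 3 is active.
Try x > 0, y > 0 (so mu_x = mu_y = 0): x = 5*mu/2, y = 4*mu/2
Substitute: 5*(5*mu/2) + 4*(4*mu/2) = 3
  mu*41/2 = 3 => mu = 6/41
x* = 15/41 > 0, y* = 12/41 > 0, consistent with mu_x = mu_y = 0.
f is convex and the constraints are linear, so this KKT point is the global minimum.
f* = 9/41
Active constraints: 5x + 4y >= 3 (holds with equality, mu = 6/41 > 0); x >= 0 and y >= 0 are inactive (mu_x = mu_y = 0).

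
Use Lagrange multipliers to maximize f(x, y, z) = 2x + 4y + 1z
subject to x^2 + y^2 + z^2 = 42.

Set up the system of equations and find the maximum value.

Lagrange conditions: 2 = 2*lambda*x, 4 = 2*lambda*y, 1 = 2*lambda*z
So x:2 = y:4 = z:1, i.e. x = 2t, y = 4t, z = 1t
Constraint: t^2*(2^2 + 4^2 + 1^2) = 42
  t^2 * 21 = 42  =>  t = sqrt(2)
Maximum = 2*2t + 4*4t + 1*1t = 21*sqrt(2) = sqrt(882)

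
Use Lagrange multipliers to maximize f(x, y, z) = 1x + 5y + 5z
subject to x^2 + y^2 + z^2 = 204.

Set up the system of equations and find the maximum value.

Lagrange conditions: 1 = 2*lambda*x, 5 = 2*lambda*y, 5 = 2*lambda*z
So x:1 = y:5 = z:5, i.e. x = 1t, y = 5t, z = 5t
Constraint: t^2*(1^2 + 5^2 + 5^2) = 204
  t^2 * 51 = 204  =>  t = sqrt(4)
Maximum = 1*1t + 5*5t + 5*5t = 51*sqrt(4) = 102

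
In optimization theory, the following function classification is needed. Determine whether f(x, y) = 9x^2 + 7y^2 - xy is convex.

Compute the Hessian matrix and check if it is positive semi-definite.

f(x,y) = 9x^2 + 7y^2 - xy
Hessian H = [[18, -1], [-1, 14]]
trace(H) = 32, det(H) = 251
Eigenvalues: (32 +/- sqrt(20)) / 2 = 18.24, 13.76
Since both eigenvalues > 0, f is convex.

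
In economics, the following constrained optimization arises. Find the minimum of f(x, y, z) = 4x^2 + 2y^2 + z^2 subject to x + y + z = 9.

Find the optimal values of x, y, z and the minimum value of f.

Using Lagrange multipliers on f = 4x^2 + 2y^2 + z^2 with constraint x + y + z = 9:
Conditions: 2*4*x = lambda, 2*2*y = lambda, 2*1*z = lambda
So x = lambda/8, y = lambda/4, z = lambda/2
Substituting into constraint: lambda * (7/8) = 9
lambda = 72/7
x = 9/7, y = 18/7, z = 36/7
Minimum value = 324/7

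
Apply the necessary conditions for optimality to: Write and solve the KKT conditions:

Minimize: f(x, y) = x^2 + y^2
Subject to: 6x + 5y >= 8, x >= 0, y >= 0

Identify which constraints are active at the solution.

KKT conditions for min x^2 + y^2 s.t. 6x + 5y >= 8, x >= 0, y >= 0:
Stationarity: 2x = mu*6 + mu_x, 2y = mu*5 + mu_y, with mu, mu_x, mu_y >= 0
Complementary slackness: mu*(6x + 5y - 8) = 0, mu_x*x = 0, mu_y*y = 0
(0, 0) is infeasible (6*0 + 5*0 < 8), so if mu = 0 stationarity would force x = mu_x/2 >= 0, y = mu_y/2 >= 0 with mu_x*x = mu_y*y = 0, i.e. x = y = 0: contradiction. Hence mu > 0 and 6x + 5y = 8 is active.
Try x > 0, y > 0 (so mu_x = mu_y = 0): x = 6*mu/2, y = 5*mu/2
Substitute: 6*(6*mu/2) + 5*(5*mu/2) = 8
  mu*61/2 = 8 => mu = 16/61
x* = 48/61 > 0, y* = 40/61 > 0, consistent with mu_x = mu_y = 0.
f is convex and the constraints are linear, so this KKT point is the global minimum.
f* = 64/61
Active constraints: 6x + 5y >= 8 (holds with equality, mu = 16/61 > 0); x >= 0 and y >= 0 are inactive (mu_x = mu_y = 0).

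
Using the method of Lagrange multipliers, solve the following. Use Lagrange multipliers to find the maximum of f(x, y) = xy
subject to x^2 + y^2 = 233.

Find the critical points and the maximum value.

Lagrange conditions: y = 2*lambda*x and x = 2*lambda*y
If x = 0 then y = 0, violating the constraint, so x, y != 0.
Dividing: y/x = x/y => x^2 = y^2 => y = x or y = -x
Constraint: 2x^2 = 233 => x^2 = 233/2 => x = +/-sqrt(233/2)
Critical points: (sqrt(233/2), sqrt(233/2)), (-sqrt(233/2), -sqrt(233/2)), (sqrt(233/2), -sqrt(233/2)), (-sqrt(233/2), sqrt(233/2))
  y = x:  xy = x^2 = 233/2  at (sqrt(233/2), sqrt(233/2)) and (-sqrt(233/2), -sqrt(233/2))
  y = -x: xy = -x^2 = -233/2 at (sqrt(233/2), -sqrt(233/2)) and (-sqrt(233/2), sqrt(233/2))
Maximum xy = 233/2 at (sqrt(233/2), sqrt(233/2)) and (-sqrt(233/2), -sqrt(233/2))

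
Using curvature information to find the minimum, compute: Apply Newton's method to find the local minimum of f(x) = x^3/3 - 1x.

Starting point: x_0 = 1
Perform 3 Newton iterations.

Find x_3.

f(x) = x^3/3 - 1x
f'(x) = x^2 - 1, f''(x) = 2x
Newton update: x_{n+1} = x_n - (x_n^2 - 1)/(2*x_n)
Step 1: x_0 = 1, f'=0, f''=2, x_1 = 1
Step 2: x_1 = 1, f'=0, f''=2, x_2 = 1
Step 3: x_2 = 1, f'=0, f''=2, x_3 = 1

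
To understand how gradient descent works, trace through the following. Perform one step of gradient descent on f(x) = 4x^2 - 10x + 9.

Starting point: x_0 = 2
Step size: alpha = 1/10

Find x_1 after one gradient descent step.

f(x) = 4x^2 - 10x + 9
f'(x) = 8x - 10
f'(2) = 8*2 + (-10) = 6
x_1 = x_0 - alpha * f'(x_0) = 2 - 1/10 * 6 = 7/5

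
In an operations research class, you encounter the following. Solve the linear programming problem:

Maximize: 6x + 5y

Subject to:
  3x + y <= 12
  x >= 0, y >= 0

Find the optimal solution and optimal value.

The feasible region has vertices at [(0, 0), (4, 0), (0, 12)].
Checking objective 6x + 5y at each vertex:
  (0, 0): 6*0 + 5*0 = 0
  (4, 0): 6*4 + 5*0 = 24
  (0, 12): 6*0 + 5*12 = 60
Maximum is 60 at (0, 12).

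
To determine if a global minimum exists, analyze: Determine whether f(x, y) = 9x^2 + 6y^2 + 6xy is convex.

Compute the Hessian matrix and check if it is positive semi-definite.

f(x,y) = 9x^2 + 6y^2 + 6xy
Hessian H = [[18, 6], [6, 12]]
trace(H) = 30, det(H) = 180
Eigenvalues: (30 +/- sqrt(180)) / 2 = 21.71, 8.292
Since both eigenvalues > 0, f is convex.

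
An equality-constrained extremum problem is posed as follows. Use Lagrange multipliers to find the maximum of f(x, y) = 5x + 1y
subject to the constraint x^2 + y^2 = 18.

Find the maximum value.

Set up Lagrange conditions: grad f = lambda * grad g
  5 = 2*lambda*x
  1 = 2*lambda*y
From these: x/y = 5/1, so x = 5t, y = 1t for some t.
Substitute into constraint: (5t)^2 + (1t)^2 = 18
  t^2 * 26 = 18
  t = sqrt(18/26)
Maximum = 5*x + 1*y = (5^2 + 1^2)*t = 26 * sqrt(18/26) = sqrt(468)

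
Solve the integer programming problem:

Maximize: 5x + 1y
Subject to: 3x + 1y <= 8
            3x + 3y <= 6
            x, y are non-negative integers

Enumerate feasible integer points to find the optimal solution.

Constraint 1: 3x + 1y <= 8
Constraint 2: 3x + 3y <= 6
Feasible x range (need y >= 0): 0 <= x <= min(8/3, 6/3) => x in {0, ..., 2}.
Enumerate feasible integer points row by row (the coefficient of y is 1 > 0, so for each x the largest feasible y gives the best value):
  x = 0: y <= min((8 - 3*0)/1, (6 - 3*0)/3) => y in {0, ..., 2}; best 5*0 + 1*2 = 2
  x = 1: y <= min((8 - 3*1)/1, (6 - 3*1)/3) => y in {0, ..., 1}; best 5*1 + 1*1 = 6
  x = 2: y <= min((8 - 3*2)/1, (6 - 3*2)/3) => y in {0}; best 5*2 + 1*0 = 10
The maximum 5x + 1y = 10 is achieved at x = 2, y = 0.
Check: 3*2 + 1*0 = 6 <= 8 and 3*2 + 3*0 = 6 <= 6.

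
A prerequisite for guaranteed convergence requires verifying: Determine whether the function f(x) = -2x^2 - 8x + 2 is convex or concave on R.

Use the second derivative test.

f(x) = -2x^2 - 8x + 2
f'(x) = -4x - 8
f''(x) = -4
Since f''(x) = -4 < 0 for all x, f is concave on R.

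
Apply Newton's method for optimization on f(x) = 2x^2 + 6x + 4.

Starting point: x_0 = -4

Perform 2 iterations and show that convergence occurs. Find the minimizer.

f(x) = 2x^2 + 6x + 4, f'(x) = 4x + (6), f''(x) = 4
Step 1: f'(-4) = -10, x_1 = -4 - -10/4 = -3/2
Step 2: f'(-3/2) = 0, x_2 = -3/2 (converged)
Newton's method converges in 1 step for quadratics.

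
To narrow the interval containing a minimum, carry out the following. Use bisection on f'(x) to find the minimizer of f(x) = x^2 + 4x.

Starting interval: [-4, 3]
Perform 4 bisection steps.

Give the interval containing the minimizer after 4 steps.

Finding critical point of f(x) = x^2 + 4x using bisection on f'(x) = 2x + 4.
f'(x) = 0 when x = -2.
Starting interval: [-4, 3]
Step 1: mid = -1/2, f'(mid) = 3, new interval = [-4, -1/2]
Step 2: mid = -9/4, f'(mid) = -1/2, new interval = [-9/4, -1/2]
Step 3: mid = -11/8, f'(mid) = 5/4, new interval = [-9/4, -11/8]
Step 4: mid = -29/16, f'(mid) = 3/8, new interval = [-9/4, -29/16]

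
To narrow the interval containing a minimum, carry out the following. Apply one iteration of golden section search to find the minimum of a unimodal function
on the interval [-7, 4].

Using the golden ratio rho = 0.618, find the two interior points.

Golden section search on [-7, 4].
Golden ratio rho = 0.618 (approx).
Interior points:
  x_1 = -7 + (1-0.618)*11 = -2.7980
  x_2 = -7 + 0.618*11 = -0.2020
Compare f(x_1) and f(x_2) to determine which subinterval to keep.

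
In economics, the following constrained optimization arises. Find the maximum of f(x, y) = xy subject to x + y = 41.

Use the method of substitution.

Substitute y = 41 - x into f(x,y) = xy:
g(x) = x(41 - x) = 41x - x^2
g'(x) = 41 - 2x = 0  =>  x = 41/2
y = 41 - 41/2 = 41/2
Maximum value = (41/2) * (41/2) = 1681/4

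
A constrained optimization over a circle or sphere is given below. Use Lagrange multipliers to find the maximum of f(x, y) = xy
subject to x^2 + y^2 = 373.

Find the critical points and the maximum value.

Lagrange conditions: y = 2*lambda*x and x = 2*lambda*y
If x = 0 then y = 0, violating the constraint, so x, y != 0.
Dividing: y/x = x/y => x^2 = y^2 => y = x or y = -x
Constraint: 2x^2 = 373 => x^2 = 373/2 => x = +/-sqrt(373/2)
Critical points: (sqrt(373/2), sqrt(373/2)), (-sqrt(373/2), -sqrt(373/2)), (sqrt(373/2), -sqrt(373/2)), (-sqrt(373/2), sqrt(373/2))
  y = x:  xy = x^2 = 373/2  at (sqrt(373/2), sqrt(373/2)) and (-sqrt(373/2), -sqrt(373/2))
  y = -x: xy = -x^2 = -373/2 at (sqrt(373/2), -sqrt(373/2)) and (-sqrt(373/2), sqrt(373/2))
Maximum xy = 373/2 at (sqrt(373/2), sqrt(373/2)) and (-sqrt(373/2), -sqrt(373/2))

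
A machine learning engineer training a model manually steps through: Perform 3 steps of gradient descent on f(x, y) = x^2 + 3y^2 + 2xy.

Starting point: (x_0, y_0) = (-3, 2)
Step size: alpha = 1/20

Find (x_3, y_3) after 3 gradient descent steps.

f(x,y) = x^2 + 3y^2 + 2xy
grad_x = 2x + 2y, grad_y = 6y + 2x
Step 1: grad = (-2, 6), (-29/10, 17/10)
Step 2: grad = (-12/5, 22/5), (-139/50, 37/25)
Step 3: grad = (-13/5, 83/25), (-53/20, 657/500)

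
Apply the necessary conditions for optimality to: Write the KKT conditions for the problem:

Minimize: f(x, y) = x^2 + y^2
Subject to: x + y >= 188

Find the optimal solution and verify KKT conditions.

KKT conditions for min x^2 + y^2 s.t. x + y >= 188:
Stationarity: 2x = mu, 2y = mu
So x = y = mu/2.
Complementary slackness: mu*(x + y - 188) = 0
Primal feasibility: x + y >= 188; dual feasibility: mu >= 0
If mu = 0 then x = y = 0, but 0 + 0 < 188 is infeasible, so the constraint is active.
Constraint active: x + y = 2*(mu/2) = 188 => mu = 188
x = y = 94, f = 17672
Verify: stationarity 2*94 = 188 = mu; primal 94 + 94 = 188 >= 188; dual mu = 188 >= 0; complementary slackness 188*(188 - 188) = 0. All KKT conditions hold.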